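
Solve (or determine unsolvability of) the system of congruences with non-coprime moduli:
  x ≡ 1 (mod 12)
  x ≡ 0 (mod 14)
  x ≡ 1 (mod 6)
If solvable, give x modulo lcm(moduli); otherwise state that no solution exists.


Moduli 12, 14, 6 are not pairwise coprime, so CRT works modulo lcm(m_i) when all pairwise compatibility conditions hold.
Pairwise compatibility: gcd(m_i, m_j) must divide a_i - a_j for every pair.
Merge one congruence at a time:
  Start: x ≡ 1 (mod 12).
  Combine with x ≡ 0 (mod 14): gcd(12, 14) = 2, and 0 - 1 = -1 is NOT divisible by 2.
    ⇒ system is inconsistent (no integer solution).

No solution (the system is inconsistent).


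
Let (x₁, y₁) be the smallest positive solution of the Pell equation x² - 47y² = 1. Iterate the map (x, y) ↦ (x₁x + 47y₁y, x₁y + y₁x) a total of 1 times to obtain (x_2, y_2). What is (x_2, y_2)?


Step 1: Find the fundamental solution (x₁, y₁) of x² - 47y² = 1.
  Expand √47 as a continued fraction. a₀ = ⌊√47⌋ = 6; iterate m_{k+1} = d_k·a_k − m_k, d_{k+1} = (47 − m_{k+1}²)/d_k, a_{k+1} = ⌊(a₀ + m_{k+1})/d_{k+1}⌋ (starting m₀ = 0, d₀ = 1), with convergents p_k = a_k·p_{k-1} + p_{k-2}, q_k = a_k·q_{k-1} + q_{k-2} (p₋₁ = 1, q₋₁ = 0):
  k = 0: a₀ = 6; p₀/q₀ = 6/1; p₀² − 47·q₀² = 36 − 47 = -11.
  k = 1: m = 6, d = 11, a = ⌊(6 + 6)/11⌋ = 1; p/q = (1·6 + 1)/(1·1 + 0) = 7/1; p² − 47·q² = 49 − 47 = 2.
  k = 2: m = 5, d = 2, a = ⌊(6 + 5)/2⌋ = 5; p/q = (5·7 + 6)/(5·1 + 1) = 41/6; p² − 47·q² = 1681 − 1692 = -11.
  k = 3: m = 5, d = 11, a = ⌊(6 + 5)/11⌋ = 1; p/q = (1·41 + 7)/(1·6 + 1) = 48/7; p² − 47·q² = 2304 − 2303 = 1.
  The first convergent with p² − 47·q² = 1 gives the fundamental solution (x₁, y₁) = (48, 7).
Step 2: Apply the recurrence (x_{n+1}, y_{n+1}) = (x₁x_n + 47y₁y_n, x₁y_n + y₁x_n) repeatedly.
  From (x_1, y_1) = (48, 7): x_2 = 48·48 + 47·7·7 = 4607; y_2 = 48·7 + 7·48 = 672.
Step 3: Verify x_2² - 47·y_2² = 21224449 - 21224448 = 1 (should be 1). ✓

(x_1, y_1) = (48, 7); (x_2, y_2) = (4607, 672).


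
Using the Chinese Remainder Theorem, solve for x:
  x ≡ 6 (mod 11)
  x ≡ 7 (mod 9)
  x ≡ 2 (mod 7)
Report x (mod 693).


Moduli 11, 9, 7 are pairwise coprime; by CRT there is a unique solution modulo M = 11 · 9 · 7 = 693.
Solve pairwise, accumulating the modulus:
  Start with x ≡ 6 (mod 11).
  Combine with x ≡ 7 (mod 9): since gcd(11, 9) = 1, we get a unique residue mod 99.
    Write x = 6 + 11·t and substitute into x ≡ 7 (mod 9): 11·t ≡ 7 − 6 = 1 (mod 9).
    Reduce coefficients mod 9: 2·t ≡ 1 (mod 9).
    The inverse of 2 mod 9 is 5 (since 2·5 = 10 = 1·9 + 1), so t ≡ 5·1 = 5 ≡ 5 (mod 9).
    Then x = 6 + 11·5 = 61, valid modulo lcm(11, 9) = 99: x ≡ 61 (mod 99).
  Combine with x ≡ 2 (mod 7): since gcd(99, 7) = 1, we get a unique residue mod 693.
    Write x = 61 + 99·t and substitute into x ≡ 2 (mod 7): 99·t ≡ 2 − 61 = -59 (mod 7).
    Reduce coefficients mod 7: 1·t ≡ 4 (mod 7).
    So t ≡ 4 (mod 7).
    Then x = 61 + 99·4 = 457, valid modulo lcm(99, 7) = 693: x ≡ 457 (mod 693).
Verify: 457 mod 11 = 6 ✓, 457 mod 9 = 7 ✓, 457 mod 7 = 2 ✓.

x ≡ 457 (mod 693).


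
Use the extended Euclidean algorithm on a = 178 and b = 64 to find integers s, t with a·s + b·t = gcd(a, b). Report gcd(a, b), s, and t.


Euclidean algorithm on (178, 64) — divide until remainder is 0:
  178 = 2 · 64 + 50
  64 = 1 · 50 + 14
  50 = 3 · 14 + 8
  14 = 1 · 8 + 6
  8 = 1 · 6 + 2
  6 = 3 · 2 + 0
gcd(178, 64) = 2.
Track Bezout coefficients alongside the remainders: start with r₀ = 178 = a·1 + b·0 (s = 1, t = 0) and r₁ = 64 = a·0 + b·1 (s = 0, t = 1); each new remainder r_{k+1} = r_{k-1} − q_k·r_k inherits s_{k+1} = s_{k-1} − q_k·s_k, t_{k+1} = t_{k-1} − q_k·t_k, so r_k = a·s_k + b·t_k at every step:
  q = 2: r = 50, s = 1 − 2·0 = 1, t = 0 − 2·1 = -2  (check: 178·1 + 64·(-2) = 50)
  q = 1: r = 14, s = 0 − 1·1 = -1, t = 1 − 1·(-2) = 3  (check: 178·(-1) + 64·3 = 14)
  q = 3: r = 8, s = 1 − 3·(-1) = 4, t = -2 − 3·3 = -11  (check: 178·4 + 64·(-11) = 8)
  q = 1: r = 6, s = -1 − 1·4 = -5, t = 3 − 1·(-11) = 14  (check: 178·(-5) + 64·14 = 6)
  q = 1: r = 2, s = 4 − 1·(-5) = 9, t = -11 − 1·14 = -25  (check: 178·9 + 64·(-25) = 2)
The row with r = 2 (the gcd) gives the Bezout coefficients s = 9, t = -25.
Result: 178 · (9) + 64 · (-25) = 2.

gcd(178, 64) = 2; s = 9, t = -25 (check: 178·9 + 64·(-25) = 2).


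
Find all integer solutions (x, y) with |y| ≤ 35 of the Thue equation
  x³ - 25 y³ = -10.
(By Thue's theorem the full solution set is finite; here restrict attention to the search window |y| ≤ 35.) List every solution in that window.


The equation is x³ - 25y³ = -10. For fixed y, x³ = 25·y³ − 10, so a solution requires the RHS to be a perfect cube.
Strategy: iterate y from -35 to 35, compute RHS = 25·y³ − 10, and check whether it is a (positive or negative) perfect cube.
Check small values of y:
  y = 0: RHS = -10 is not a perfect cube.
  y = 1: RHS = 15 is not a perfect cube.
  y = -1: RHS = -35 is not a perfect cube.
  y = 2: RHS = 190 is not a perfect cube.
  y = -2: RHS = -210 is not a perfect cube.
  y = 3: RHS = 665 is not a perfect cube.
  y = -3: RHS = -685 is not a perfect cube.
Continuing the search up to |y| = 35 finds no solutions either.
No (x, y) in the scanned range satisfies the equation.

No integer solutions with |y| ≤ 35.


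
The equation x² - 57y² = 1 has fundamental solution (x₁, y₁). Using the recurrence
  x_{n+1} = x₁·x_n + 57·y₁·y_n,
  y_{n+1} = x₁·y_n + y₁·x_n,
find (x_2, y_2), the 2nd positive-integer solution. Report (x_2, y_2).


Step 1: Find the fundamental solution (x₁, y₁) of x² - 57y² = 1.
  Expand √57 as a continued fraction. a₀ = ⌊√57⌋ = 7; iterate m_{k+1} = d_k·a_k − m_k, d_{k+1} = (57 − m_{k+1}²)/d_k, a_{k+1} = ⌊(a₀ + m_{k+1})/d_{k+1}⌋ (starting m₀ = 0, d₀ = 1), with convergents p_k = a_k·p_{k-1} + p_{k-2}, q_k = a_k·q_{k-1} + q_{k-2} (p₋₁ = 1, q₋₁ = 0):
  k = 0: a₀ = 7; p₀/q₀ = 7/1; p₀² − 57·q₀² = 49 − 57 = -8.
  k = 1: m = 7, d = 8, a = ⌊(7 + 7)/8⌋ = 1; p/q = (1·7 + 1)/(1·1 + 0) = 8/1; p² − 57·q² = 64 − 57 = 7.
  k = 2: m = 1, d = 7, a = ⌊(7 + 1)/7⌋ = 1; p/q = (1·8 + 7)/(1·1 + 1) = 15/2; p² − 57·q² = 225 − 228 = -3.
  k = 3: m = 6, d = 3, a = ⌊(7 + 6)/3⌋ = 4; p/q = (4·15 + 8)/(4·2 + 1) = 68/9; p² − 57·q² = 4624 − 4617 = 7.
  k = 4: m = 6, d = 7, a = ⌊(7 + 6)/7⌋ = 1; p/q = (1·68 + 15)/(1·9 + 2) = 83/11; p² − 57·q² = 6889 − 6897 = -8.
  k = 5: m = 1, d = 8, a = ⌊(7 + 1)/8⌋ = 1; p/q = (1·83 + 68)/(1·11 + 9) = 151/20; p² − 57·q² = 22801 − 22800 = 1.
  The first convergent with p² − 57·q² = 1 gives the fundamental solution (x₁, y₁) = (151, 20).
Step 2: Apply the recurrence (x_{n+1}, y_{n+1}) = (x₁x_n + 57y₁y_n, x₁y_n + y₁x_n) repeatedly.
  From (x_1, y_1) = (151, 20): x_2 = 151·151 + 57·20·20 = 45601; y_2 = 151·20 + 20·151 = 6040.
Step 3: Verify x_2² - 57·y_2² = 2079451201 - 2079451200 = 1 (should be 1). ✓

(x_1, y_1) = (151, 20); (x_2, y_2) = (45601, 6040).


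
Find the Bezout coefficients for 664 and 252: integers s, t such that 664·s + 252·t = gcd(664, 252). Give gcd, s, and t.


Euclidean algorithm on (664, 252) — divide until remainder is 0:
  664 = 2 · 252 + 160
  252 = 1 · 160 + 92
  160 = 1 · 92 + 68
  92 = 1 · 68 + 24
  68 = 2 · 24 + 20
  24 = 1 · 20 + 4
  20 = 5 · 4 + 0
gcd(664, 252) = 4.
Track Bezout coefficients alongside the remainders: start with r₀ = 664 = a·1 + b·0 (s = 1, t = 0) and r₁ = 252 = a·0 + b·1 (s = 0, t = 1); each new remainder r_{k+1} = r_{k-1} − q_k·r_k inherits s_{k+1} = s_{k-1} − q_k·s_k, t_{k+1} = t_{k-1} − q_k·t_k, so r_k = a·s_k + b·t_k at every step:
  q = 2: r = 160, s = 1 − 2·0 = 1, t = 0 − 2·1 = -2  (check: 664·1 + 252·(-2) = 160)
  q = 1: r = 92, s = 0 − 1·1 = -1, t = 1 − 1·(-2) = 3  (check: 664·(-1) + 252·3 = 92)
  q = 1: r = 68, s = 1 − 1·(-1) = 2, t = -2 − 1·3 = -5  (check: 664·2 + 252·(-5) = 68)
  q = 1: r = 24, s = -1 − 1·2 = -3, t = 3 − 1·(-5) = 8  (check: 664·(-3) + 252·8 = 24)
  q = 2: r = 20, s = 2 − 2·(-3) = 8, t = -5 − 2·8 = -21  (check: 664·8 + 252·(-21) = 20)
  q = 1: r = 4, s = -3 − 1·8 = -11, t = 8 − 1·(-21) = 29  (check: 664·(-11) + 252·29 = 4)
The row with r = 4 (the gcd) gives the Bezout coefficients s = -11, t = 29.
Result: 664 · (-11) + 252 · (29) = 4.

gcd(664, 252) = 4; s = -11, t = 29 (check: 664·(-11) + 252·29 = 4).


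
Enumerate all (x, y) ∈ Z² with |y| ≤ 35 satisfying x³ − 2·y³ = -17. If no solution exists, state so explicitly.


The equation is x³ - 2y³ = -17. For fixed y, x³ = 2·y³ − 17, so a solution requires the RHS to be a perfect cube.
Strategy: iterate y from -35 to 35, compute RHS = 2·y³ − 17, and check whether it is a (positive or negative) perfect cube.
Check small values of y:
  y = 0: RHS = -17 is not a perfect cube.
  y = 1: RHS = -15 is not a perfect cube.
  y = -1: RHS = -19 is not a perfect cube.
  y = 2: RHS = -1 = (-1)³ ⇒ x = -1 works.
  y = -2: RHS = -33 is not a perfect cube.
  y = 3: RHS = 37 is not a perfect cube.
  y = -3: RHS = -71 is not a perfect cube.
Continuing the search up to |y| = 35 finds no further solutions beyond those listed.
Collected solutions: (-1, 2).

Solutions (with |y| ≤ 35): (-1, 2).


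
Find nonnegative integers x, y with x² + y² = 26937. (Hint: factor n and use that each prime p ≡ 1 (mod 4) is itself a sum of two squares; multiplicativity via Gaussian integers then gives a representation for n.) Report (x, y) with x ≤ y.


Step 1: Factor n = 26937 = 3^2 · 41 · 73.
Step 2: Check the mod-4 condition on each prime factor: 3 ≡ 3 (mod 4), exponent 2 (must be even); 41 ≡ 1 (mod 4), exponent 1; 73 ≡ 1 (mod 4), exponent 1.
All primes ≡ 3 (mod 4) appear to even exponent (or don't appear), so by the two-squares theorem n IS expressible as a sum of two squares.
Step 3: Build a representation. Group n = k² · m with k = 3 and m = 41 · 73 = 2993 (a product of primes ≡ 1 (mod 4)); a representation of m scales to one of n via (k·x)² + (k·y)² = k²(x² + y²). Each prime p ≡ 1 (mod 4) is itself a sum of two squares; find a² by testing p − a² for a perfect square:
  41: 41 − 1² = 40, 41 − 2² = 37, 41 − 3² = 32, 41 − 4² = 25 = 5² ⇒ 41 = 4² + 5².
  73: 73 − 1² = 72, 73 − 2² = 69, 73 − 3² = 64 = 8² ⇒ 73 = 3² + 8².
  Combine using the Brahmagupta–Fibonacci identity (a² + b²)(c² + d²) = (ac − bd)² + (ad + bc)² = (ac + bd)² + (ad − bc)²:
  41 · 73 = 2993: from (4² + 5²)(3² + 8²), take (4·3 − 5·8, 4·8 + 5·3) = (12 − 40, 32 + 15) = (-28, 47); dropping signs (only squares matter) gives (28, 47); check 28² + 47² = 784 + 2209 = 2993 ✓.
  Scale by k = 3: (3·28, 3·47) = (84, 141).
Step 4: Order so x ≤ y and verify: 84² + 141² = 7056 + 19881 = 26937 = n. ✓

n = 26937 = 84² + 141² (one valid representation with x ≤ y).


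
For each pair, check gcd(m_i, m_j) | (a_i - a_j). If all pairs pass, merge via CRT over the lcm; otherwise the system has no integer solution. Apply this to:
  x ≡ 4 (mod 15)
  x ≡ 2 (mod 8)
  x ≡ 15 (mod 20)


Moduli 15, 8, 20 are not pairwise coprime, so CRT works modulo lcm(m_i) when all pairwise compatibility conditions hold.
Pairwise compatibility: gcd(m_i, m_j) must divide a_i - a_j for every pair.
Merge one congruence at a time:
  Start: x ≡ 4 (mod 15).
  Combine with x ≡ 2 (mod 8): gcd(15, 8) = 1; 2 - 4 = -2, which IS divisible by 1, so compatible.
    Write x = 4 + 15·t and substitute into x ≡ 2 (mod 8): 15·t ≡ 2 − 4 = -2 (mod 8).
    Reduce coefficients mod 8: 7·t ≡ 6 (mod 8).
    The inverse of 7 mod 8 is 7 (since 7·7 = 49 = 6·8 + 1), so t ≡ 7·6 = 42 ≡ 2 (mod 8).
    Then x = 4 + 15·2 = 34, valid modulo lcm(15, 8) = 120: x ≡ 34 (mod 120).
  Combine with x ≡ 15 (mod 20): gcd(120, 20) = 20, and 15 - 34 = -19 is NOT divisible by 20.
    ⇒ system is inconsistent (no integer solution).

No solution (the system is inconsistent).


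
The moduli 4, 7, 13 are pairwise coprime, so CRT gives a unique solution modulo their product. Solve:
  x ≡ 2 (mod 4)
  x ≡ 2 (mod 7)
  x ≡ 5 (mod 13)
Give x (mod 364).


Moduli 4, 7, 13 are pairwise coprime; by CRT there is a unique solution modulo M = 4 · 7 · 13 = 364.
Solve pairwise, accumulating the modulus:
  Start with x ≡ 2 (mod 4).
  Combine with x ≡ 2 (mod 7): since gcd(4, 7) = 1, we get a unique residue mod 28.
    Write x = 2 + 4·t and substitute into x ≡ 2 (mod 7): 4·t ≡ 2 − 2 = 0 (mod 7).
    The inverse of 4 mod 7 is 2 (since 4·2 = 8 = 1·7 + 1), so t ≡ 2·0 = 0 ≡ 0 (mod 7).
    Then x = 2 + 4·0 = 2, valid modulo lcm(4, 7) = 28: x ≡ 2 (mod 28).
  Combine with x ≡ 5 (mod 13): since gcd(28, 13) = 1, we get a unique residue mod 364.
    Write x = 2 + 28·t and substitute into x ≡ 5 (mod 13): 28·t ≡ 5 − 2 = 3 (mod 13).
    Reduce coefficients mod 13: 2·t ≡ 3 (mod 13).
    The inverse of 2 mod 13 is 7 (since 2·7 = 14 = 1·13 + 1), so t ≡ 7·3 = 21 ≡ 8 (mod 13).
    Then x = 2 + 28·8 = 226, valid modulo lcm(28, 13) = 364: x ≡ 226 (mod 364).
Verify: 226 mod 4 = 2 ✓, 226 mod 7 = 2 ✓, 226 mod 13 = 5 ✓.

x ≡ 226 (mod 364).


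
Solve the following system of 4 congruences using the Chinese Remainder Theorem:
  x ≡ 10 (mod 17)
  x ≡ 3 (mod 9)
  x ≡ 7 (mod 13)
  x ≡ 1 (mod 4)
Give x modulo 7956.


Product of moduli M = 17 · 9 · 13 · 4 = 7956.
Merge one congruence at a time:
  Start: x ≡ 10 (mod 17).
  Combine with x ≡ 3 (mod 9); new modulus lcm = 153.
    Write x = 10 + 17·t and substitute into x ≡ 3 (mod 9): 17·t ≡ 3 − 10 = -7 (mod 9).
    Reduce coefficients mod 9: 8·t ≡ 2 (mod 9).
    The inverse of 8 mod 9 is 8 (since 8·8 = 64 = 7·9 + 1), so t ≡ 8·2 = 16 ≡ 7 (mod 9).
    Then x = 10 + 17·7 = 129, valid modulo lcm(17, 9) = 153: x ≡ 129 (mod 153).
  Combine with x ≡ 7 (mod 13); new modulus lcm = 1989.
    Write x = 129 + 153·t and substitute into x ≡ 7 (mod 13): 153·t ≡ 7 − 129 = -122 (mod 13).
    Reduce coefficients mod 13: 10·t ≡ 8 (mod 13).
    The inverse of 10 mod 13 is 4 (since 10·4 = 40 = 3·13 + 1), so t ≡ 4·8 = 32 ≡ 6 (mod 13).
    Then x = 129 + 153·6 = 1047, valid modulo lcm(153, 13) = 1989: x ≡ 1047 (mod 1989).
  Combine with x ≡ 1 (mod 4); new modulus lcm = 7956.
    Write x = 1047 + 1989·t and substitute into x ≡ 1 (mod 4): 1989·t ≡ 1 − 1047 = -1046 (mod 4).
    Reduce coefficients mod 4: 1·t ≡ 2 (mod 4).
    So t ≡ 2 (mod 4).
    Then x = 1047 + 1989·2 = 5025, valid modulo lcm(1989, 4) = 7956: x ≡ 5025 (mod 7956).
Verify against each original: 5025 mod 17 = 10, 5025 mod 9 = 3, 5025 mod 13 = 7, 5025 mod 4 = 1.

x ≡ 5025 (mod 7956).


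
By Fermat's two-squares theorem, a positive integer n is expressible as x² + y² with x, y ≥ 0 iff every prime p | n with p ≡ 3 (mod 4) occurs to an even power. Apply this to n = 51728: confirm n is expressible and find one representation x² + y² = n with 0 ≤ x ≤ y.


Step 1: Factor n = 51728 = 2^4 · 53 · 61.
Step 2: Check the mod-4 condition on each prime factor: 2 = 2 (special); 53 ≡ 1 (mod 4), exponent 1; 61 ≡ 1 (mod 4), exponent 1.
All primes ≡ 3 (mod 4) appear to even exponent (or don't appear), so by the two-squares theorem n IS expressible as a sum of two squares.
Step 3: Build a representation. Group n = k² · m with k = 4 and m = 53 · 61 = 3233 (a product of primes ≡ 1 (mod 4)); a representation of m scales to one of n via (k·x)² + (k·y)² = k²(x² + y²). Each prime p ≡ 1 (mod 4) is itself a sum of two squares; find a² by testing p − a² for a perfect square:
  53: 53 − 1² = 52, 53 − 2² = 49 = 7² ⇒ 53 = 2² + 7².
  61: 61 − 1² = 60, 61 − 2² = 57, 61 − 3² = 52, 61 − 4² = 45, 61 − 5² = 36 = 6² ⇒ 61 = 5² + 6².
  Combine using the Brahmagupta–Fibonacci identity (a² + b²)(c² + d²) = (ac − bd)² + (ad + bc)² = (ac + bd)² + (ad − bc)²:
  53 · 61 = 3233: from (2² + 7²)(5² + 6²), take (2·5 − 7·6, 2·6 + 7·5) = (10 − 42, 12 + 35) = (-32, 47); dropping signs (only squares matter) gives (32, 47); check 32² + 47² = 1024 + 2209 = 3233 ✓.
  Scale by k = 4: (4·32, 4·47) = (128, 188).
Step 4: Order so x ≤ y and verify: 128² + 188² = 16384 + 35344 = 51728 = n. ✓

n = 51728 = 128² + 188² (one valid representation with x ≤ y).


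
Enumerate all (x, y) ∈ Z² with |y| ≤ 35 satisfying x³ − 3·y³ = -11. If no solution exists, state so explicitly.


The equation is x³ - 3y³ = -11. For fixed y, x³ = 3·y³ − 11, so a solution requires the RHS to be a perfect cube.
Strategy: iterate y from -35 to 35, compute RHS = 3·y³ − 11, and check whether it is a (positive or negative) perfect cube.
Check small values of y:
  y = 0: RHS = -11 is not a perfect cube.
  y = 1: RHS = -8 = (-2)³ ⇒ x = -2 works.
  y = -1: RHS = -14 is not a perfect cube.
  y = 2: RHS = 13 is not a perfect cube.
  y = -2: RHS = -35 is not a perfect cube.
  y = 3: RHS = 70 is not a perfect cube.
  y = -3: RHS = -92 is not a perfect cube.
Continuing the search up to |y| = 35 finds no further solutions beyond those listed.
Collected solutions: (-2, 1).

Solutions (with |y| ≤ 35): (-2, 1).


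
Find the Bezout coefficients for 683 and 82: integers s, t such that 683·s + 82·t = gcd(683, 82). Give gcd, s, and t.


Euclidean algorithm on (683, 82) — divide until remainder is 0:
  683 = 8 · 82 + 27
  82 = 3 · 27 + 1
  27 = 27 · 1 + 0
gcd(683, 82) = 1.
Track Bezout coefficients alongside the remainders: start with r₀ = 683 = a·1 + b·0 (s = 1, t = 0) and r₁ = 82 = a·0 + b·1 (s = 0, t = 1); each new remainder r_{k+1} = r_{k-1} − q_k·r_k inherits s_{k+1} = s_{k-1} − q_k·s_k, t_{k+1} = t_{k-1} − q_k·t_k, so r_k = a·s_k + b·t_k at every step:
  q = 8: r = 27, s = 1 − 8·0 = 1, t = 0 − 8·1 = -8  (check: 683·1 + 82·(-8) = 27)
  q = 3: r = 1, s = 0 − 3·1 = -3, t = 1 − 3·(-8) = 25  (check: 683·(-3) + 82·25 = 1)
The row with r = 1 (the gcd) gives the Bezout coefficients s = -3, t = 25.
Result: 683 · (-3) + 82 · (25) = 1.

gcd(683, 82) = 1; s = -3, t = 25 (check: 683·(-3) + 82·25 = 1).


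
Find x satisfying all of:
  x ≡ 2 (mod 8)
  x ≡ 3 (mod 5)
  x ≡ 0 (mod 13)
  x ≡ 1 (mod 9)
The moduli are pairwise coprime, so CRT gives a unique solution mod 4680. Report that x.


Product of moduli M = 8 · 5 · 13 · 9 = 4680.
Merge one congruence at a time:
  Start: x ≡ 2 (mod 8).
  Combine with x ≡ 3 (mod 5); new modulus lcm = 40.
    Write x = 2 + 8·t and substitute into x ≡ 3 (mod 5): 8·t ≡ 3 − 2 = 1 (mod 5).
    Reduce coefficients mod 5: 3·t ≡ 1 (mod 5).
    The inverse of 3 mod 5 is 2 (since 3·2 = 6 = 1·5 + 1), so t ≡ 2·1 = 2 ≡ 2 (mod 5).
    Then x = 2 + 8·2 = 18, valid modulo lcm(8, 5) = 40: x ≡ 18 (mod 40).
  Combine with x ≡ 0 (mod 13); new modulus lcm = 520.
    Write x = 18 + 40·t and substitute into x ≡ 0 (mod 13): 40·t ≡ 0 − 18 = -18 (mod 13).
    Reduce coefficients mod 13: 1·t ≡ 8 (mod 13).
    So t ≡ 8 (mod 13).
    Then x = 18 + 40·8 = 338, valid modulo lcm(40, 13) = 520: x ≡ 338 (mod 520).
  Combine with x ≡ 1 (mod 9); new modulus lcm = 4680.
    Write x = 338 + 520·t and substitute into x ≡ 1 (mod 9): 520·t ≡ 1 − 338 = -337 (mod 9).
    Reduce coefficients mod 9: 7·t ≡ 5 (mod 9).
    The inverse of 7 mod 9 is 4 (since 7·4 = 28 = 3·9 + 1), so t ≡ 4·5 = 20 ≡ 2 (mod 9).
    Then x = 338 + 520·2 = 1378, valid modulo lcm(520, 9) = 4680: x ≡ 1378 (mod 4680).
Verify against each original: 1378 mod 8 = 2, 1378 mod 5 = 3, 1378 mod 13 = 0, 1378 mod 9 = 1.

x ≡ 1378 (mod 4680).


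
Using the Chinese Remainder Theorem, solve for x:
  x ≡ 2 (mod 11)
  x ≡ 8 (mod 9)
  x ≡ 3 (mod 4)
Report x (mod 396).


Moduli 11, 9, 4 are pairwise coprime; by CRT there is a unique solution modulo M = 11 · 9 · 4 = 396.
Solve pairwise, accumulating the modulus:
  Start with x ≡ 2 (mod 11).
  Combine with x ≡ 8 (mod 9): since gcd(11, 9) = 1, we get a unique residue mod 99.
    Write x = 2 + 11·t and substitute into x ≡ 8 (mod 9): 11·t ≡ 8 − 2 = 6 (mod 9).
    Reduce coefficients mod 9: 2·t ≡ 6 (mod 9).
    The inverse of 2 mod 9 is 5 (since 2·5 = 10 = 1·9 + 1), so t ≡ 5·6 = 30 ≡ 3 (mod 9).
    Then x = 2 + 11·3 = 35, valid modulo lcm(11, 9) = 99: x ≡ 35 (mod 99).
  Combine with x ≡ 3 (mod 4): since gcd(99, 4) = 1, we get a unique residue mod 396.
    Write x = 35 + 99·t and substitute into x ≡ 3 (mod 4): 99·t ≡ 3 − 35 = -32 (mod 4).
    Reduce coefficients mod 4: 3·t ≡ 0 (mod 4).
    The inverse of 3 mod 4 is 3 (since 3·3 = 9 = 2·4 + 1), so t ≡ 3·0 = 0 ≡ 0 (mod 4).
    Then x = 35 + 99·0 = 35, valid modulo lcm(99, 4) = 396: x ≡ 35 (mod 396).
Verify: 35 mod 11 = 2 ✓, 35 mod 9 = 8 ✓, 35 mod 4 = 3 ✓.

x ≡ 35 (mod 396).


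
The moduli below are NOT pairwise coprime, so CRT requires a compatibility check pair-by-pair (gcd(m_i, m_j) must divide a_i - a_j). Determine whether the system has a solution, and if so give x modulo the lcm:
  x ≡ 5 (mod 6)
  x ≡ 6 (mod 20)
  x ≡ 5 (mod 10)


Moduli 6, 20, 10 are not pairwise coprime, so CRT works modulo lcm(m_i) when all pairwise compatibility conditions hold.
Pairwise compatibility: gcd(m_i, m_j) must divide a_i - a_j for every pair.
Merge one congruence at a time:
  Start: x ≡ 5 (mod 6).
  Combine with x ≡ 6 (mod 20): gcd(6, 20) = 2, and 6 - 5 = 1 is NOT divisible by 2.
    ⇒ system is inconsistent (no integer solution).

No solution (the system is inconsistent).


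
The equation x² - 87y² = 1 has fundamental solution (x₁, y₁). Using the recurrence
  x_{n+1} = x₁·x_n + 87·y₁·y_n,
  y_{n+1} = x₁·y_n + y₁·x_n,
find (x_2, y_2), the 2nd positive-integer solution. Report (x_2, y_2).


Step 1: Find the fundamental solution (x₁, y₁) of x² - 87y² = 1.
  Expand √87 as a continued fraction. a₀ = ⌊√87⌋ = 9; iterate m_{k+1} = d_k·a_k − m_k, d_{k+1} = (87 − m_{k+1}²)/d_k, a_{k+1} = ⌊(a₀ + m_{k+1})/d_{k+1}⌋ (starting m₀ = 0, d₀ = 1), with convergents p_k = a_k·p_{k-1} + p_{k-2}, q_k = a_k·q_{k-1} + q_{k-2} (p₋₁ = 1, q₋₁ = 0):
  k = 0: a₀ = 9; p₀/q₀ = 9/1; p₀² − 87·q₀² = 81 − 87 = -6.
  k = 1: m = 9, d = 6, a = ⌊(9 + 9)/6⌋ = 3; p/q = (3·9 + 1)/(3·1 + 0) = 28/3; p² − 87·q² = 784 − 783 = 1.
  The first convergent with p² − 87·q² = 1 gives the fundamental solution (x₁, y₁) = (28, 3).
Step 2: Apply the recurrence (x_{n+1}, y_{n+1}) = (x₁x_n + 87y₁y_n, x₁y_n + y₁x_n) repeatedly.
  From (x_1, y_1) = (28, 3): x_2 = 28·28 + 87·3·3 = 1567; y_2 = 28·3 + 3·28 = 168.
Step 3: Verify x_2² - 87·y_2² = 2455489 - 2455488 = 1 (should be 1). ✓

(x_1, y_1) = (28, 3); (x_2, y_2) = (1567, 168).


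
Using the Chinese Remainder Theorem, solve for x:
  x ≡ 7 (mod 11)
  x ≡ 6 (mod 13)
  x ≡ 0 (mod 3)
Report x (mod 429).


Moduli 11, 13, 3 are pairwise coprime; by CRT there is a unique solution modulo M = 11 · 13 · 3 = 429.
Solve pairwise, accumulating the modulus:
  Start with x ≡ 7 (mod 11).
  Combine with x ≡ 6 (mod 13): since gcd(11, 13) = 1, we get a unique residue mod 143.
    Write x = 7 + 11·t and substitute into x ≡ 6 (mod 13): 11·t ≡ 6 − 7 = -1 (mod 13).
    Reduce coefficients mod 13: 11·t ≡ 12 (mod 13).
    The inverse of 11 mod 13 is 6 (since 11·6 = 66 = 5·13 + 1), so t ≡ 6·12 = 72 ≡ 7 (mod 13).
    Then x = 7 + 11·7 = 84, valid modulo lcm(11, 13) = 143: x ≡ 84 (mod 143).
  Combine with x ≡ 0 (mod 3): since gcd(143, 3) = 1, we get a unique residue mod 429.
    Write x = 84 + 143·t and substitute into x ≡ 0 (mod 3): 143·t ≡ 0 − 84 = -84 (mod 3).
    Reduce coefficients mod 3: 2·t ≡ 0 (mod 3).
    The inverse of 2 mod 3 is 2 (since 2·2 = 4 = 1·3 + 1), so t ≡ 2·0 = 0 ≡ 0 (mod 3).
    Then x = 84 + 143·0 = 84, valid modulo lcm(143, 3) = 429: x ≡ 84 (mod 429).
Verify: 84 mod 11 = 7 ✓, 84 mod 13 = 6 ✓, 84 mod 3 = 0 ✓.

x ≡ 84 (mod 429).


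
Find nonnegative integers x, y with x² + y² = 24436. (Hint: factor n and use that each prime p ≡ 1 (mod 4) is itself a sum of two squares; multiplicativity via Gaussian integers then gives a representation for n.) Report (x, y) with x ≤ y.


Step 1: Factor n = 24436 = 2^2 · 41 · 149.
Step 2: Check the mod-4 condition on each prime factor: 2 = 2 (special); 41 ≡ 1 (mod 4), exponent 1; 149 ≡ 1 (mod 4), exponent 1.
All primes ≡ 3 (mod 4) appear to even exponent (or don't appear), so by the two-squares theorem n IS expressible as a sum of two squares.
Step 3: Build a representation. Group n = k² · m with k = 2 and m = 41 · 149 = 6109 (a product of primes ≡ 1 (mod 4)); a representation of m scales to one of n via (k·x)² + (k·y)² = k²(x² + y²). Each prime p ≡ 1 (mod 4) is itself a sum of two squares; find a² by testing p − a² for a perfect square:
  41: 41 − 1² = 40, 41 − 2² = 37, 41 − 3² = 32, 41 − 4² = 25 = 5² ⇒ 41 = 4² + 5².
  149: 149 − 1² = 148, 149 − 2² = 145, 149 − 3² = 140, 149 − 4² = 133, 149 − 5² = 124, 149 − 6² = 113, 149 − 7² = 100 = 10² ⇒ 149 = 7² + 10².
  Combine using the Brahmagupta–Fibonacci identity (a² + b²)(c² + d²) = (ac − bd)² + (ad + bc)² = (ac + bd)² + (ad − bc)²:
  41 · 149 = 6109: from (4² + 5²)(7² + 10²), take (4·7 − 5·10, 4·10 + 5·7) = (28 − 50, 40 + 35) = (-22, 75); dropping signs (only squares matter) gives (22, 75); check 22² + 75² = 484 + 5625 = 6109 ✓.
  Scale by k = 2: (2·22, 2·75) = (44, 150).
Step 4: Order so x ≤ y and verify: 44² + 150² = 1936 + 22500 = 24436 = n. ✓

n = 24436 = 44² + 150² (one valid representation with x ≤ y).


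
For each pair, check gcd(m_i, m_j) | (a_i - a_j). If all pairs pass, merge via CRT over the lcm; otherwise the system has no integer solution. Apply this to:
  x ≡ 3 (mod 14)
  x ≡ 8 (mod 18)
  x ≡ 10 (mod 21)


Moduli 14, 18, 21 are not pairwise coprime, so CRT works modulo lcm(m_i) when all pairwise compatibility conditions hold.
Pairwise compatibility: gcd(m_i, m_j) must divide a_i - a_j for every pair.
Merge one congruence at a time:
  Start: x ≡ 3 (mod 14).
  Combine with x ≡ 8 (mod 18): gcd(14, 18) = 2, and 8 - 3 = 5 is NOT divisible by 2.
    ⇒ system is inconsistent (no integer solution).

No solution (the system is inconsistent).


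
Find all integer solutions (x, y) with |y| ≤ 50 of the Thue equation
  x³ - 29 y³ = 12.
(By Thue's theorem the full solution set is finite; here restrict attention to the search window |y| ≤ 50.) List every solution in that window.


The equation is x³ - 29y³ = 12. For fixed y, x³ = 29·y³ + 12, so a solution requires the RHS to be a perfect cube.
Strategy: iterate y from -50 to 50, compute RHS = 29·y³ + 12, and check whether it is a (positive or negative) perfect cube.
Check small values of y:
  y = 0: RHS = 12 is not a perfect cube.
  y = 1: RHS = 41 is not a perfect cube.
  y = -1: RHS = -17 is not a perfect cube.
  y = 2: RHS = 244 is not a perfect cube.
  y = -2: RHS = -220 is not a perfect cube.
  y = 3: RHS = 795 is not a perfect cube.
  y = -3: RHS = -771 is not a perfect cube.
Continuing the search up to |y| = 50 finds no solutions either.
No (x, y) in the scanned range satisfies the equation.

No integer solutions with |y| ≤ 50.


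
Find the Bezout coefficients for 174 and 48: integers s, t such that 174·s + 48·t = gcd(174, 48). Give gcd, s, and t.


Euclidean algorithm on (174, 48) — divide until remainder is 0:
  174 = 3 · 48 + 30
  48 = 1 · 30 + 18
  30 = 1 · 18 + 12
  18 = 1 · 12 + 6
  12 = 2 · 6 + 0
gcd(174, 48) = 6.
Track Bezout coefficients alongside the remainders: start with r₀ = 174 = a·1 + b·0 (s = 1, t = 0) and r₁ = 48 = a·0 + b·1 (s = 0, t = 1); each new remainder r_{k+1} = r_{k-1} − q_k·r_k inherits s_{k+1} = s_{k-1} − q_k·s_k, t_{k+1} = t_{k-1} − q_k·t_k, so r_k = a·s_k + b·t_k at every step:
  q = 3: r = 30, s = 1 − 3·0 = 1, t = 0 − 3·1 = -3  (check: 174·1 + 48·(-3) = 30)
  q = 1: r = 18, s = 0 − 1·1 = -1, t = 1 − 1·(-3) = 4  (check: 174·(-1) + 48·4 = 18)
  q = 1: r = 12, s = 1 − 1·(-1) = 2, t = -3 − 1·4 = -7  (check: 174·2 + 48·(-7) = 12)
  q = 1: r = 6, s = -1 − 1·2 = -3, t = 4 − 1·(-7) = 11  (check: 174·(-3) + 48·11 = 6)
The row with r = 6 (the gcd) gives the Bezout coefficients s = -3, t = 11.
Result: 174 · (-3) + 48 · (11) = 6.

gcd(174, 48) = 6; s = -3, t = 11 (check: 174·(-3) + 48·11 = 6).


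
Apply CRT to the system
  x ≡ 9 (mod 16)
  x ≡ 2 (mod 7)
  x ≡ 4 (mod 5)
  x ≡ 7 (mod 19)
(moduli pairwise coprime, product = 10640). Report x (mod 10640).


Product of moduli M = 16 · 7 · 5 · 19 = 10640.
Merge one congruence at a time:
  Start: x ≡ 9 (mod 16).
  Combine with x ≡ 2 (mod 7); new modulus lcm = 112.
    Write x = 9 + 16·t and substitute into x ≡ 2 (mod 7): 16·t ≡ 2 − 9 = -7 (mod 7).
    Reduce coefficients mod 7: 2·t ≡ 0 (mod 7).
    The inverse of 2 mod 7 is 4 (since 2·4 = 8 = 1·7 + 1), so t ≡ 4·0 = 0 ≡ 0 (mod 7).
    Then x = 9 + 16·0 = 9, valid modulo lcm(16, 7) = 112: x ≡ 9 (mod 112).
  Combine with x ≡ 4 (mod 5); new modulus lcm = 560.
    Write x = 9 + 112·t and substitute into x ≡ 4 (mod 5): 112·t ≡ 4 − 9 = -5 (mod 5).
    Reduce coefficients mod 5: 2·t ≡ 0 (mod 5).
    The inverse of 2 mod 5 is 3 (since 2·3 = 6 = 1·5 + 1), so t ≡ 3·0 = 0 ≡ 0 (mod 5).
    Then x = 9 + 112·0 = 9, valid modulo lcm(112, 5) = 560: x ≡ 9 (mod 560).
  Combine with x ≡ 7 (mod 19); new modulus lcm = 10640.
    Write x = 9 + 560·t and substitute into x ≡ 7 (mod 19): 560·t ≡ 7 − 9 = -2 (mod 19).
    Reduce coefficients mod 19: 9·t ≡ 17 (mod 19).
    The inverse of 9 mod 19 is 17 (since 9·17 = 153 = 8·19 + 1), so t ≡ 17·17 = 289 ≡ 4 (mod 19).
    Then x = 9 + 560·4 = 2249, valid modulo lcm(560, 19) = 10640: x ≡ 2249 (mod 10640).
Verify against each original: 2249 mod 16 = 9, 2249 mod 7 = 2, 2249 mod 5 = 4, 2249 mod 19 = 7.

x ≡ 2249 (mod 10640).


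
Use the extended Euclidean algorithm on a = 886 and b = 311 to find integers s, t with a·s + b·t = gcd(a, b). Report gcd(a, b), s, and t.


Euclidean algorithm on (886, 311) — divide until remainder is 0:
  886 = 2 · 311 + 264
  311 = 1 · 264 + 47
  264 = 5 · 47 + 29
  47 = 1 · 29 + 18
  29 = 1 · 18 + 11
  18 = 1 · 11 + 7
  11 = 1 · 7 + 4
  7 = 1 · 4 + 3
  4 = 1 · 3 + 1
  3 = 3 · 1 + 0
gcd(886, 311) = 1.
Track Bezout coefficients alongside the remainders: start with r₀ = 886 = a·1 + b·0 (s = 1, t = 0) and r₁ = 311 = a·0 + b·1 (s = 0, t = 1); each new remainder r_{k+1} = r_{k-1} − q_k·r_k inherits s_{k+1} = s_{k-1} − q_k·s_k, t_{k+1} = t_{k-1} − q_k·t_k, so r_k = a·s_k + b·t_k at every step:
  q = 2: r = 264, s = 1 − 2·0 = 1, t = 0 − 2·1 = -2  (check: 886·1 + 311·(-2) = 264)
  q = 1: r = 47, s = 0 − 1·1 = -1, t = 1 − 1·(-2) = 3  (check: 886·(-1) + 311·3 = 47)
  q = 5: r = 29, s = 1 − 5·(-1) = 6, t = -2 − 5·3 = -17  (check: 886·6 + 311·(-17) = 29)
  q = 1: r = 18, s = -1 − 1·6 = -7, t = 3 − 1·(-17) = 20  (check: 886·(-7) + 311·20 = 18)
  q = 1: r = 11, s = 6 − 1·(-7) = 13, t = -17 − 1·20 = -37  (check: 886·13 + 311·(-37) = 11)
  q = 1: r = 7, s = -7 − 1·13 = -20, t = 20 − 1·(-37) = 57  (check: 886·(-20) + 311·57 = 7)
  q = 1: r = 4, s = 13 − 1·(-20) = 33, t = -37 − 1·57 = -94  (check: 886·33 + 311·(-94) = 4)
  q = 1: r = 3, s = -20 − 1·33 = -53, t = 57 − 1·(-94) = 151  (check: 886·(-53) + 311·151 = 3)
  q = 1: r = 1, s = 33 − 1·(-53) = 86, t = -94 − 1·151 = -245  (check: 886·86 + 311·(-245) = 1)
The row with r = 1 (the gcd) gives the Bezout coefficients s = 86, t = -245.
Result: 886 · (86) + 311 · (-245) = 1.

gcd(886, 311) = 1; s = 86, t = -245 (check: 886·86 + 311·(-245) = 1).


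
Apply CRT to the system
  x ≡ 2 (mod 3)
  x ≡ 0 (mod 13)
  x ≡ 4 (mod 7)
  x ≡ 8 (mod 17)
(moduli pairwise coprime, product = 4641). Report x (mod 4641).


Product of moduli M = 3 · 13 · 7 · 17 = 4641.
Merge one congruence at a time:
  Start: x ≡ 2 (mod 3).
  Combine with x ≡ 0 (mod 13); new modulus lcm = 39.
    Write x = 2 + 3·t and substitute into x ≡ 0 (mod 13): 3·t ≡ 0 − 2 = -2 (mod 13).
    Reduce coefficients mod 13: 3·t ≡ 11 (mod 13).
    The inverse of 3 mod 13 is 9 (since 3·9 = 27 = 2·13 + 1), so t ≡ 9·11 = 99 ≡ 8 (mod 13).
    Then x = 2 + 3·8 = 26, valid modulo lcm(3, 13) = 39: x ≡ 26 (mod 39).
  Combine with x ≡ 4 (mod 7); new modulus lcm = 273.
    Write x = 26 + 39·t and substitute into x ≡ 4 (mod 7): 39·t ≡ 4 − 26 = -22 (mod 7).
    Reduce coefficients mod 7: 4·t ≡ 6 (mod 7).
    The inverse of 4 mod 7 is 2 (since 4·2 = 8 = 1·7 + 1), so t ≡ 2·6 = 12 ≡ 5 (mod 7).
    Then x = 26 + 39·5 = 221, valid modulo lcm(39, 7) = 273: x ≡ 221 (mod 273).
  Combine with x ≡ 8 (mod 17); new modulus lcm = 4641.
    Write x = 221 + 273·t and substitute into x ≡ 8 (mod 17): 273·t ≡ 8 − 221 = -213 (mod 17).
    Reduce coefficients mod 17: 1·t ≡ 8 (mod 17).
    So t ≡ 8 (mod 17).
    Then x = 221 + 273·8 = 2405, valid modulo lcm(273, 17) = 4641: x ≡ 2405 (mod 4641).
Verify against each original: 2405 mod 3 = 2, 2405 mod 13 = 0, 2405 mod 7 = 4, 2405 mod 17 = 8.

x ≡ 2405 (mod 4641).


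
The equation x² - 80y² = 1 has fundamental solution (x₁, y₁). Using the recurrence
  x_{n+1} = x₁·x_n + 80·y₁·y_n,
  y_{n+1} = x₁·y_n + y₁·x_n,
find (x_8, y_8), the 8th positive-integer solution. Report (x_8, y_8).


Step 1: Find the fundamental solution (x₁, y₁) of x² - 80y² = 1.
  Expand √80 as a continued fraction. a₀ = ⌊√80⌋ = 8; iterate m_{k+1} = d_k·a_k − m_k, d_{k+1} = (80 − m_{k+1}²)/d_k, a_{k+1} = ⌊(a₀ + m_{k+1})/d_{k+1}⌋ (starting m₀ = 0, d₀ = 1), with convergents p_k = a_k·p_{k-1} + p_{k-2}, q_k = a_k·q_{k-1} + q_{k-2} (p₋₁ = 1, q₋₁ = 0):
  k = 0: a₀ = 8; p₀/q₀ = 8/1; p₀² − 80·q₀² = 64 − 80 = -16.
  k = 1: m = 8, d = 16, a = ⌊(8 + 8)/16⌋ = 1; p/q = (1·8 + 1)/(1·1 + 0) = 9/1; p² − 80·q² = 81 − 80 = 1.
  The first convergent with p² − 80·q² = 1 gives the fundamental solution (x₁, y₁) = (9, 1).
Step 2: Apply the recurrence (x_{n+1}, y_{n+1}) = (x₁x_n + 80y₁y_n, x₁y_n + y₁x_n) repeatedly.
  From (x_1, y_1) = (9, 1): x_2 = 9·9 + 80·1·1 = 161; y_2 = 9·1 + 1·9 = 18.
  From (x_2, y_2) = (161, 18): x_3 = 9·161 + 80·1·18 = 2889; y_3 = 9·18 + 1·161 = 323.
  From (x_3, y_3) = (2889, 323): x_4 = 9·2889 + 80·1·323 = 51841; y_4 = 9·323 + 1·2889 = 5796.
  From (x_4, y_4) = (51841, 5796): x_5 = 9·51841 + 80·1·5796 = 930249; y_5 = 9·5796 + 1·51841 = 104005.
  From (x_5, y_5) = (930249, 104005): x_6 = 9·930249 + 80·1·104005 = 16692641; y_6 = 9·104005 + 1·930249 = 1866294.
  From (x_6, y_6) = (16692641, 1866294): x_7 = 9·16692641 + 80·1·1866294 = 299537289; y_7 = 9·1866294 + 1·16692641 = 33489287.
  From (x_7, y_7) = (299537289, 33489287): x_8 = 9·299537289 + 80·1·33489287 = 5374978561; y_8 = 9·33489287 + 1·299537289 = 600940872.
Step 3: Verify x_8² - 80·y_8² = 28890394531209630721 - 28890394531209630720 = 1 (should be 1). ✓

(x_1, y_1) = (9, 1); (x_8, y_8) = (5374978561, 600940872).


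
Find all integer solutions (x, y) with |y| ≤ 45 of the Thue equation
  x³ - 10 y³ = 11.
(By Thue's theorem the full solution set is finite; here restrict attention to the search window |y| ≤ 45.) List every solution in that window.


The equation is x³ - 10y³ = 11. For fixed y, x³ = 10·y³ + 11, so a solution requires the RHS to be a perfect cube.
Strategy: iterate y from -45 to 45, compute RHS = 10·y³ + 11, and check whether it is a (positive or negative) perfect cube.
Check small values of y:
  y = 0: RHS = 11 is not a perfect cube.
  y = 1: RHS = 21 is not a perfect cube.
  y = -1: RHS = 1 = (1)³ ⇒ x = 1 works.
  y = 2: RHS = 91 is not a perfect cube.
  y = -2: RHS = -69 is not a perfect cube.
  y = 3: RHS = 281 is not a perfect cube.
  y = -3: RHS = -259 is not a perfect cube.
Continuing the search up to |y| = 45 finds no further solutions beyond those listed.
Collected solutions: (1, -1).

Solutions (with |y| ≤ 45): (1, -1).


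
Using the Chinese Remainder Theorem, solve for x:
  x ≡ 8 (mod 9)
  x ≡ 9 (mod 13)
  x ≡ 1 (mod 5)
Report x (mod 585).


Moduli 9, 13, 5 are pairwise coprime; by CRT there is a unique solution modulo M = 9 · 13 · 5 = 585.
Solve pairwise, accumulating the modulus:
  Start with x ≡ 8 (mod 9).
  Combine with x ≡ 9 (mod 13): since gcd(9, 13) = 1, we get a unique residue mod 117.
    Write x = 8 + 9·t and substitute into x ≡ 9 (mod 13): 9·t ≡ 9 − 8 = 1 (mod 13).
    The inverse of 9 mod 13 is 3 (since 9·3 = 27 = 2·13 + 1), so t ≡ 3·1 = 3 ≡ 3 (mod 13).
    Then x = 8 + 9·3 = 35, valid modulo lcm(9, 13) = 117: x ≡ 35 (mod 117).
  Combine with x ≡ 1 (mod 5): since gcd(117, 5) = 1, we get a unique residue mod 585.
    Write x = 35 + 117·t and substitute into x ≡ 1 (mod 5): 117·t ≡ 1 − 35 = -34 (mod 5).
    Reduce coefficients mod 5: 2·t ≡ 1 (mod 5).
    The inverse of 2 mod 5 is 3 (since 2·3 = 6 = 1·5 + 1), so t ≡ 3·1 = 3 ≡ 3 (mod 5).
    Then x = 35 + 117·3 = 386, valid modulo lcm(117, 5) = 585: x ≡ 386 (mod 585).
Verify: 386 mod 9 = 8 ✓, 386 mod 13 = 9 ✓, 386 mod 5 = 1 ✓.

x ≡ 386 (mod 585).


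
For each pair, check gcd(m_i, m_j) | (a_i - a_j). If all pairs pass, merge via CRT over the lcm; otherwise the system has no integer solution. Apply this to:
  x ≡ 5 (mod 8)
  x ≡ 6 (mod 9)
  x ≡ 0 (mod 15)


Moduli 8, 9, 15 are not pairwise coprime, so CRT works modulo lcm(m_i) when all pairwise compatibility conditions hold.
Pairwise compatibility: gcd(m_i, m_j) must divide a_i - a_j for every pair.
Merge one congruence at a time:
  Start: x ≡ 5 (mod 8).
  Combine with x ≡ 6 (mod 9): gcd(8, 9) = 1; 6 - 5 = 1, which IS divisible by 1, so compatible.
    Write x = 5 + 8·t and substitute into x ≡ 6 (mod 9): 8·t ≡ 6 − 5 = 1 (mod 9).
    The inverse of 8 mod 9 is 8 (since 8·8 = 64 = 7·9 + 1), so t ≡ 8·1 = 8 ≡ 8 (mod 9).
    Then x = 5 + 8·8 = 69, valid modulo lcm(8, 9) = 72: x ≡ 69 (mod 72).
  Combine with x ≡ 0 (mod 15): gcd(72, 15) = 3; 0 - 69 = -69, which IS divisible by 3, so compatible.
    Write x = 69 + 72·t and substitute into x ≡ 0 (mod 15): 72·t ≡ 0 − 69 = -69 (mod 15).
    Divide the congruence (and modulus) by g = 3: 24·t ≡ -23 (mod 5).
    Reduce coefficients mod 5: 4·t ≡ 2 (mod 5).
    The inverse of 4 mod 5 is 4 (since 4·4 = 16 = 3·5 + 1), so t ≡ 4·2 = 8 ≡ 3 (mod 5).
    Then x = 69 + 72·3 = 285, valid modulo lcm(72, 15) = 360: x ≡ 285 (mod 360).
Verify: 285 mod 8 = 5, 285 mod 9 = 6, 285 mod 15 = 0.

x ≡ 285 (mod 360).


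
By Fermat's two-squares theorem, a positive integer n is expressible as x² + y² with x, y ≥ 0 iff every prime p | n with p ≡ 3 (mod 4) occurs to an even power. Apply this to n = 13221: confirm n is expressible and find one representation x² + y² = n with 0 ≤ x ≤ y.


Step 1: Factor n = 13221 = 3^2 · 13 · 113.
Step 2: Check the mod-4 condition on each prime factor: 3 ≡ 3 (mod 4), exponent 2 (must be even); 13 ≡ 1 (mod 4), exponent 1; 113 ≡ 1 (mod 4), exponent 1.
All primes ≡ 3 (mod 4) appear to even exponent (or don't appear), so by the two-squares theorem n IS expressible as a sum of two squares.
Step 3: Build a representation. Group n = k² · m with k = 3 and m = 13 · 113 = 1469 (a product of primes ≡ 1 (mod 4)); a representation of m scales to one of n via (k·x)² + (k·y)² = k²(x² + y²). Each prime p ≡ 1 (mod 4) is itself a sum of two squares; find a² by testing p − a² for a perfect square:
  13: 13 − 1² = 12, 13 − 2² = 9 = 3² ⇒ 13 = 2² + 3².
  113: 113 − 1² = 112, 113 − 2² = 109, 113 − 3² = 104, 113 − 4² = 97, 113 − 5² = 88, 113 − 6² = 77, 113 − 7² = 64 = 8² ⇒ 113 = 7² + 8².
  Combine using the Brahmagupta–Fibonacci identity (a² + b²)(c² + d²) = (ac − bd)² + (ad + bc)² = (ac + bd)² + (ad − bc)²:
  13 · 113 = 1469: from (2² + 3²)(7² + 8²), take (2·7 − 3·8, 2·8 + 3·7) = (14 − 24, 16 + 21) = (-10, 37); dropping signs (only squares matter) gives (10, 37); check 10² + 37² = 100 + 1369 = 1469 ✓.
  Scale by k = 3: (3·10, 3·37) = (30, 111).
Step 4: Order so x ≤ y and verify: 30² + 111² = 900 + 12321 = 13221 = n. ✓

n = 13221 = 30² + 111² (one valid representation with x ≤ y).
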